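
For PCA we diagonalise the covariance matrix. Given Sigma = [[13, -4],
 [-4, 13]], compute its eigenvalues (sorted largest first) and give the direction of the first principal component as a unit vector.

Step 1 — characteristic polynomial of 2×2 Sigma:
  det(Sigma - λI) = λ² - trace · λ + det = 0.
  trace = 13 + 13 = 26, det = 13·13 - (-4)² = 153.
Step 2 — discriminant:
  Δ = trace² - 4·det = 676 - 612 = 64.
Step 3 — eigenvalues:
  λ = (trace ± √Δ)/2 = (26 ± 8)/2,
  λ_1 = 17,  λ_2 = 9.

Step 4 — unit eigenvector for λ_1: solve (Sigma - λ_1 I)v = 0. First row:
  (13 - 17)·v_x + (-4)·v_y = 0, i.e. (-4)·v_x + (-4)·v_y = 0,
  so v ∝ (b, λ_1 - a) = (-4, 4); multiply by -1 so the first entry is positive: u = (4, -4).
  ||u|| = √((4)² + (-4)²) = √(32) ≈ 5.6569,
  v_1 = u/||u|| ≈ (0.7071, -0.7071) (||v_1|| = 1).

λ_1 = 17,  λ_2 = 9;  v_1 ≈ (0.7071, -0.7071)


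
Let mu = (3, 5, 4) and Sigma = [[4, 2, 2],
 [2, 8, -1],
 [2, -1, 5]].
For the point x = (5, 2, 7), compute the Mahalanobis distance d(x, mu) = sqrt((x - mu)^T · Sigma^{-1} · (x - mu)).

Step 1 — centre the observation: (x - mu) = (2, -3, 3).

Step 2 — invert Sigma (cofactor / det for 3×3, or solve directly):
  Sigma^{-1} = [[0.4062, -0.125, -0.1875],
 [-0.125, 0.1667, 0.0833],
 [-0.1875, 0.0833, 0.2917]].

Step 3 — form the quadratic (x - mu)^T · Sigma^{-1} · (x - mu):
  Sigma^{-1} · (x - mu) = (0.625, -0.5, 0.25).
  (x - mu)^T · [Sigma^{-1} · (x - mu)] = (2)·(0.625) + (-3)·(-0.5) + (3)·(0.25) = 3.5.

Step 4 — take square root: d = √(3.5) ≈ 1.8708.

d(x, mu) = √(3.5) ≈ 1.8708


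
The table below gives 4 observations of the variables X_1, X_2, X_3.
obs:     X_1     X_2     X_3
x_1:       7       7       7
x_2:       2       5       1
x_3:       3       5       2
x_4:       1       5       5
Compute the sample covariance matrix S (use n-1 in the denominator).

Step 1 — column means:
  mean(X_1) = (7 + 2 + 3 + 1) / 4 = 13/4 = 3.25
  mean(X_2) = (7 + 5 + 5 + 5) / 4 = 22/4 = 5.5
  mean(X_3) = (7 + 1 + 2 + 5) / 4 = 15/4 = 3.75

Step 2 — sample covariance S[i,j] = (1/(n-1)) · Σ_k (x_{k,i} - mean_i) · (x_{k,j} - mean_j), with n-1 = 3.
  S[X_1,X_1] = ((3.75)·(3.75) + (-1.25)·(-1.25) + (-0.25)·(-0.25) + (-2.25)·(-2.25)) / 3 = 20.75/3 = 6.9167
  S[X_1,X_2] = ((3.75)·(1.5) + (-1.25)·(-0.5) + (-0.25)·(-0.5) + (-2.25)·(-0.5)) / 3 = 7.5/3 = 2.5
  S[X_1,X_3] = ((3.75)·(3.25) + (-1.25)·(-2.75) + (-0.25)·(-1.75) + (-2.25)·(1.25)) / 3 = 13.25/3 = 4.4167
  S[X_2,X_2] = ((1.5)·(1.5) + (-0.5)·(-0.5) + (-0.5)·(-0.5) + (-0.5)·(-0.5)) / 3 = 3/3 = 1
  S[X_2,X_3] = ((1.5)·(3.25) + (-0.5)·(-2.75) + (-0.5)·(-1.75) + (-0.5)·(1.25)) / 3 = 6.5/3 = 2.1667
  S[X_3,X_3] = ((3.25)·(3.25) + (-2.75)·(-2.75) + (-1.75)·(-1.75) + (1.25)·(1.25)) / 3 = 22.75/3 = 7.5833

S is symmetric (S[j,i] = S[i,j]). Assembling:

S = [[6.9167, 2.5, 4.4167],
 [2.5, 1, 2.1667],
 [4.4167, 2.1667, 7.5833]]


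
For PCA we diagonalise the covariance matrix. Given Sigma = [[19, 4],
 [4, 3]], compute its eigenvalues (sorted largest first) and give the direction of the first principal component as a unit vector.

Step 1 — characteristic polynomial of 2×2 Sigma:
  det(Sigma - λI) = λ² - trace · λ + det = 0.
  trace = 19 + 3 = 22, det = 19·3 - (4)² = 41.
Step 2 — discriminant:
  Δ = trace² - 4·det = 484 - 164 = 320.
Step 3 — eigenvalues:
  λ = (trace ± √Δ)/2 = (22 ± 17.8885)/2,
  λ_1 = 19.9443,  λ_2 = 2.0557.

Step 4 — unit eigenvector for λ_1: solve (Sigma - λ_1 I)v = 0. First row:
  (19 - 19.9443)·v_x + (4)·v_y = 0, i.e. (-0.9443)·v_x + (4)·v_y = 0,
  so v ∝ (b, λ_1 - a) = (4, 0.9443) = u.
  ||u|| = √((4)² + (0.9443)²) = √(16.8916) ≈ 4.1099,
  v_1 = u/||u|| ≈ (0.9732, 0.2298) (||v_1|| = 1).

λ_1 = 19.9443,  λ_2 = 2.0557;  v_1 ≈ (0.9732, 0.2298)


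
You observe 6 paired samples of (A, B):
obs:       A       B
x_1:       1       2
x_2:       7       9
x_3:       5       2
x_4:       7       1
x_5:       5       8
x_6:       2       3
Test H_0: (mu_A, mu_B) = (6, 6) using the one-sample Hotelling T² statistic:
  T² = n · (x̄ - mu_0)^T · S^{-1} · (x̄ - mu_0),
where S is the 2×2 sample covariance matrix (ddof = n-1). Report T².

Step 1 — sample mean vector:
  mean(A) = (1 + 7 + 5 + 7 + 5 + 2) / 6 = 27/6 = 4.5
  mean(B) = (2 + 9 + 2 + 1 + 8 + 3) / 6 = 25/6 = 4.1667
  x̄ = (4.5, 4.1667),  deviation x̄ - mu_0 = (4.5, 4.1667) - (6, 6) = (-1.5, -1.8333).

Step 2 — sample covariance matrix, S[i,j] = (1/(n-1)) · Σ_k (x_{k,i} - mean_i) · (x_{k,j} - mean_j), divisor n-1 = 5:
  S[A,A] = ((-3.5)·(-3.5) + (2.5)·(2.5) + (0.5)·(0.5) + (2.5)·(2.5) + (0.5)·(0.5) + (-2.5)·(-2.5)) / 5 = 31.5/5 = 6.3
  S[A,B] = ((-3.5)·(-2.1667) + (2.5)·(4.8333) + (0.5)·(-2.1667) + (2.5)·(-3.1667) + (0.5)·(3.8333) + (-2.5)·(-1.1667)) / 5 = 15.5/5 = 3.1
  S[B,B] = ((-2.1667)·(-2.1667) + (4.8333)·(4.8333) + (-2.1667)·(-2.1667) + (-3.1667)·(-3.1667) + (3.8333)·(3.8333) + (-1.1667)·(-1.1667)) / 5 = 58.8333/5 = 11.7667
  S = [[6.3, 3.1],
 [3.1, 11.7667]].

Step 3 — invert S. det(S) = 6.3·11.7667 - (3.1)² = 64.52.
  S^{-1} = (1/det) · [[d, -b], [-b, a]] = [[0.1824, -0.048],
 [-0.048, 0.0976]].

Step 4 — quadratic form (x̄ - mu_0)^T · S^{-1} · (x̄ - mu_0):
  S^{-1} · (x̄ - mu_0) = (-0.1855, -0.1069),
  (x̄ - mu_0)^T · [...] = (-1.5)·(-0.1855) + (-1.8333)·(-0.1069) = 0.4743.

Step 5 — scale by n: T² = 6 · 0.4743 = 2.8456.

T² ≈ 2.8456


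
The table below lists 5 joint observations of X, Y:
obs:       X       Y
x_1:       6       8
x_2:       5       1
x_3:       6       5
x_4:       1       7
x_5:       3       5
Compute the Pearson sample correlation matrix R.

Step 1 — column means:
  mean(X) = (6 + 5 + 6 + 1 + 3) / 5 = 21/5 = 4.2
  mean(Y) = (8 + 1 + 5 + 7 + 5) / 5 = 26/5 = 5.2

Step 2 — sample variances and covariances s[i,j] = (1/(n-1)) · Σ_k (x_{k,i} - mean_i) · (x_{k,j} - mean_j), with n-1 = 4:
  s[X,X] = ((1.8)·(1.8) + (0.8)·(0.8) + (1.8)·(1.8) + (-3.2)·(-3.2) + (-1.2)·(-1.2)) / 4 = 18.8/4 = 4.7
  s[X,Y] = ((1.8)·(2.8) + (0.8)·(-4.2) + (1.8)·(-0.2) + (-3.2)·(1.8) + (-1.2)·(-0.2)) / 4 = -4.2/4 = -1.05
  s[Y,Y] = ((2.8)·(2.8) + (-4.2)·(-4.2) + (-0.2)·(-0.2) + (1.8)·(1.8) + (-0.2)·(-0.2)) / 4 = 28.8/4 = 7.2
  Sample standard deviations s_i = √(s[i,i]):
  s(X) = √(4.7) = 2.1679
  s(Y) = √(7.2) = 2.6833

Step 3 — r_{ij} = s_{ij} / (s_i · s_j):
  r[X,X] = 1 (diagonal).
  r[X,Y] = -1.05 / (2.1679 · 2.6833) = -1.05 / 5.8172 = -0.1805
  r[Y,Y] = 1 (diagonal).

R is symmetric with unit diagonal. Assembling:

R = [[1, -0.1805],
 [-0.1805, 1]]


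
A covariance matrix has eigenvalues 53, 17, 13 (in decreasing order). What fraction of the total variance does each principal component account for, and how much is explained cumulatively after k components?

Step 1 — total variance = trace(Sigma) = Σ λ_i = 53 + 17 + 13 = 83.

Step 2 — fraction explained by component i = λ_i / Σ λ:
  PC1: 53/83 = 0.6386
  PC2: 17/83 = 0.2048
  PC3: 13/83 = 0.1566

Step 3 — cumulative fraction after k components = (λ_1 + ... + λ_k) / Σ λ:
  k = 1: 53/83 = 0.6386
  k = 2: (53 + 17)/83 = 70/83 = 0.8434
  k = 3: (53 + 17 + 13)/83 = 83/83 = 1

Summary (fraction, with percent):

explained: PC1 0.6386 (63.86%), PC2 0.2048 (20.48%), PC3 0.1566 (15.66%);  cumulative: 0.6386, 0.8434, 1


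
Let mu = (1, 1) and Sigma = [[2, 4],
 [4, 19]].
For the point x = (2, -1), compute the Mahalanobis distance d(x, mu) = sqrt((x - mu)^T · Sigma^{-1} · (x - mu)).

Step 1 — centre the observation: (x - mu) = (1, -2).

Step 2 — invert Sigma. det(Sigma) = 2·19 - (4)² = 22.
  Sigma^{-1} = (1/det) · [[d, -b], [-b, a]] = [[0.8636, -0.1818],
 [-0.1818, 0.0909]].

Step 3 — form the quadratic (x - mu)^T · Sigma^{-1} · (x - mu):
  Sigma^{-1} · (x - mu) = (1.2273, -0.3636).
  (x - mu)^T · [Sigma^{-1} · (x - mu)] = (1)·(1.2273) + (-2)·(-0.3636) = 1.9545.

Step 4 — take square root: d = √(1.9545) ≈ 1.3981.

d(x, mu) = √(1.9545) ≈ 1.3981


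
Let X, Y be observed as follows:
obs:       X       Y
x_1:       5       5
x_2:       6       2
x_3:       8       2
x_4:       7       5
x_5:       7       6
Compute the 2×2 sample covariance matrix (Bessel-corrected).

Step 1 — column means:
  mean(X) = (5 + 6 + 8 + 7 + 7) / 5 = 33/5 = 6.6
  mean(Y) = (5 + 2 + 2 + 5 + 6) / 5 = 20/5 = 4

Step 2 — sample covariance S[i,j] = (1/(n-1)) · Σ_k (x_{k,i} - mean_i) · (x_{k,j} - mean_j), with n-1 = 4.
  S[X,X] = ((-1.6)·(-1.6) + (-0.6)·(-0.6) + (1.4)·(1.4) + (0.4)·(0.4) + (0.4)·(0.4)) / 4 = 5.2/4 = 1.3
  S[X,Y] = ((-1.6)·(1) + (-0.6)·(-2) + (1.4)·(-2) + (0.4)·(1) + (0.4)·(2)) / 4 = -2/4 = -0.5
  S[Y,Y] = ((1)·(1) + (-2)·(-2) + (-2)·(-2) + (1)·(1) + (2)·(2)) / 4 = 14/4 = 3.5

S is symmetric (S[j,i] = S[i,j]). Assembling:

S = [[1.3, -0.5],
 [-0.5, 3.5]]


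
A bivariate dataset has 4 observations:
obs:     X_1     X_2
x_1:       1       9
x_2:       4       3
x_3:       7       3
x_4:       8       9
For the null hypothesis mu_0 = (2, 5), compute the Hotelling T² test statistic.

Step 1 — sample mean vector:
  mean(X_1) = (1 + 4 + 7 + 8) / 4 = 20/4 = 5
  mean(X_2) = (9 + 3 + 3 + 9) / 4 = 24/4 = 6
  x̄ = (5, 6),  deviation x̄ - mu_0 = (5, 6) - (2, 5) = (3, 1).

Step 2 — sample covariance matrix, S[i,j] = (1/(n-1)) · Σ_k (x_{k,i} - mean_i) · (x_{k,j} - mean_j), divisor n-1 = 3:
  S[X_1,X_1] = ((-4)·(-4) + (-1)·(-1) + (2)·(2) + (3)·(3)) / 3 = 30/3 = 10
  S[X_1,X_2] = ((-4)·(3) + (-1)·(-3) + (2)·(-3) + (3)·(3)) / 3 = -6/3 = -2
  S[X_2,X_2] = ((3)·(3) + (-3)·(-3) + (-3)·(-3) + (3)·(3)) / 3 = 36/3 = 12
  S = [[10, -2],
 [-2, 12]].

Step 3 — invert S. det(S) = 10·12 - (-2)² = 116.
  S^{-1} = (1/det) · [[d, -b], [-b, a]] = [[0.1034, 0.0172],
 [0.0172, 0.0862]].

Step 4 — quadratic form (x̄ - mu_0)^T · S^{-1} · (x̄ - mu_0):
  S^{-1} · (x̄ - mu_0) = (0.3276, 0.1379),
  (x̄ - mu_0)^T · [...] = (3)·(0.3276) + (1)·(0.1379) = 1.1207.

Step 5 — scale by n: T² = 4 · 1.1207 = 4.4828.

T² ≈ 4.4828


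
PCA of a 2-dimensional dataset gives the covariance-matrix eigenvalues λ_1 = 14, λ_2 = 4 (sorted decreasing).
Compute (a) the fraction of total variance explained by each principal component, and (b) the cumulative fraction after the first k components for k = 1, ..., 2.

Step 1 — total variance = trace(Sigma) = Σ λ_i = 14 + 4 = 18.

Step 2 — fraction explained by component i = λ_i / Σ λ:
  PC1: 14/18 = 0.7778
  PC2: 4/18 = 0.2222

Step 3 — cumulative fraction after k components = (λ_1 + ... + λ_k) / Σ λ:
  k = 1: 14/18 = 0.7778
  k = 2: (14 + 4)/18 = 18/18 = 1

Summary (fraction, with percent):

explained: PC1 0.7778 (77.78%), PC2 0.2222 (22.22%);  cumulative: 0.7778, 1


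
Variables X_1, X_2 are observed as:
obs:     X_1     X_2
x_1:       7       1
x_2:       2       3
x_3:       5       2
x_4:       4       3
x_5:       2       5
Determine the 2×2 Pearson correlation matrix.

Step 1 — column means:
  mean(X_1) = (7 + 2 + 5 + 4 + 2) / 5 = 20/5 = 4
  mean(X_2) = (1 + 3 + 2 + 3 + 5) / 5 = 14/5 = 2.8

Step 2 — sample variances and covariances s[i,j] = (1/(n-1)) · Σ_k (x_{k,i} - mean_i) · (x_{k,j} - mean_j), with n-1 = 4:
  s[X_1,X_1] = ((3)·(3) + (-2)·(-2) + (1)·(1) + (0)·(0) + (-2)·(-2)) / 4 = 18/4 = 4.5
  s[X_1,X_2] = ((3)·(-1.8) + (-2)·(0.2) + (1)·(-0.8) + (0)·(0.2) + (-2)·(2.2)) / 4 = -11/4 = -2.75
  s[X_2,X_2] = ((-1.8)·(-1.8) + (0.2)·(0.2) + (-0.8)·(-0.8) + (0.2)·(0.2) + (2.2)·(2.2)) / 4 = 8.8/4 = 2.2
  Sample standard deviations s_i = √(s[i,i]):
  s(X_1) = √(4.5) = 2.1213
  s(X_2) = √(2.2) = 1.4832

Step 3 — r_{ij} = s_{ij} / (s_i · s_j):
  r[X_1,X_1] = 1 (diagonal).
  r[X_1,X_2] = -2.75 / (2.1213 · 1.4832) = -2.75 / 3.1464 = -0.874
  r[X_2,X_2] = 1 (diagonal).

R is symmetric with unit diagonal. Assembling:

R = [[1, -0.874],
 [-0.874, 1]]


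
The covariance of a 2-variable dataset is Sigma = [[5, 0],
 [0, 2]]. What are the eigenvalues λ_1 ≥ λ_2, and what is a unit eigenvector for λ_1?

Step 1 — characteristic polynomial of 2×2 Sigma:
  det(Sigma - λI) = λ² - trace · λ + det = 0.
  trace = 5 + 2 = 7, det = 5·2 - (0)² = 10.
Step 2 — discriminant:
  Δ = trace² - 4·det = 49 - 40 = 9.
Step 3 — eigenvalues:
  λ = (trace ± √Δ)/2 = (7 ± 3)/2,
  λ_1 = 5,  λ_2 = 2.

Step 4 — unit eigenvector for λ_1: Sigma is diagonal, so its eigenvectors are the coordinate axes. λ_1 = 5 is the diagonal entry on the first coordinate axis, hence
  v_1 = (1, 0) (||v_1|| = 1).

λ_1 = 5,  λ_2 = 2;  v_1 ≈ (1, 0)


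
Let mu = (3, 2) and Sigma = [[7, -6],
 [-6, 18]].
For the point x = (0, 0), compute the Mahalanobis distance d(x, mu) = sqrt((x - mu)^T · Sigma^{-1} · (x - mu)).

Step 1 — centre the observation: (x - mu) = (-3, -2).

Step 2 — invert Sigma. det(Sigma) = 7·18 - (-6)² = 90.
  Sigma^{-1} = (1/det) · [[d, -b], [-b, a]] = [[0.2, 0.0667],
 [0.0667, 0.0778]].

Step 3 — form the quadratic (x - mu)^T · Sigma^{-1} · (x - mu):
  Sigma^{-1} · (x - mu) = (-0.7333, -0.3556).
  (x - mu)^T · [Sigma^{-1} · (x - mu)] = (-3)·(-0.7333) + (-2)·(-0.3556) = 2.9111.

Step 4 — take square root: d = √(2.9111) ≈ 1.7062.

d(x, mu) = √(2.9111) ≈ 1.7062


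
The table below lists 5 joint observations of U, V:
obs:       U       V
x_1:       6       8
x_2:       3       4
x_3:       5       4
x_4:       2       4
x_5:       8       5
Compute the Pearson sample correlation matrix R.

Step 1 — column means:
  mean(U) = (6 + 3 + 5 + 2 + 8) / 5 = 24/5 = 4.8
  mean(V) = (8 + 4 + 4 + 4 + 5) / 5 = 25/5 = 5

Step 2 — sample variances and covariances s[i,j] = (1/(n-1)) · Σ_k (x_{k,i} - mean_i) · (x_{k,j} - mean_j), with n-1 = 4:
  s[U,U] = ((1.2)·(1.2) + (-1.8)·(-1.8) + (0.2)·(0.2) + (-2.8)·(-2.8) + (3.2)·(3.2)) / 4 = 22.8/4 = 5.7
  s[U,V] = ((1.2)·(3) + (-1.8)·(-1) + (0.2)·(-1) + (-2.8)·(-1) + (3.2)·(0)) / 4 = 8/4 = 2
  s[V,V] = ((3)·(3) + (-1)·(-1) + (-1)·(-1) + (-1)·(-1) + (0)·(0)) / 4 = 12/4 = 3
  Sample standard deviations s_i = √(s[i,i]):
  s(U) = √(5.7) = 2.3875
  s(V) = √(3) = 1.7321

Step 3 — r_{ij} = s_{ij} / (s_i · s_j):
  r[U,U] = 1 (diagonal).
  r[U,V] = 2 / (2.3875 · 1.7321) = 2 / 4.1352 = 0.4837
  r[V,V] = 1 (diagonal).

R is symmetric with unit diagonal. Assembling:

R = [[1, 0.4837],
 [0.4837, 1]]


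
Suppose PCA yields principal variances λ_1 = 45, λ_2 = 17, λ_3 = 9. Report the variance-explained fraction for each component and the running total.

Step 1 — total variance = trace(Sigma) = Σ λ_i = 45 + 17 + 9 = 71.

Step 2 — fraction explained by component i = λ_i / Σ λ:
  PC1: 45/71 = 0.6338
  PC2: 17/71 = 0.2394
  PC3: 9/71 = 0.1268

Step 3 — cumulative fraction after k components = (λ_1 + ... + λ_k) / Σ λ:
  k = 1: 45/71 = 0.6338
  k = 2: (45 + 17)/71 = 62/71 = 0.8732
  k = 3: (45 + 17 + 9)/71 = 71/71 = 1

Summary (fraction, with percent):

explained: PC1 0.6338 (63.38%), PC2 0.2394 (23.94%), PC3 0.1268 (12.68%);  cumulative: 0.6338, 0.8732, 1


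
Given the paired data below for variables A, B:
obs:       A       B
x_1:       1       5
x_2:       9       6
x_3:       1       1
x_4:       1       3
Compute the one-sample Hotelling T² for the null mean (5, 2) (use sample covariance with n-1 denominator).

Step 1 — sample mean vector:
  mean(A) = (1 + 9 + 1 + 1) / 4 = 12/4 = 3
  mean(B) = (5 + 6 + 1 + 3) / 4 = 15/4 = 3.75
  x̄ = (3, 3.75),  deviation x̄ - mu_0 = (3, 3.75) - (5, 2) = (-2, 1.75).

Step 2 — sample covariance matrix, S[i,j] = (1/(n-1)) · Σ_k (x_{k,i} - mean_i) · (x_{k,j} - mean_j), divisor n-1 = 3:
  S[A,A] = ((-2)·(-2) + (6)·(6) + (-2)·(-2) + (-2)·(-2)) / 3 = 48/3 = 16
  S[A,B] = ((-2)·(1.25) + (6)·(2.25) + (-2)·(-2.75) + (-2)·(-0.75)) / 3 = 18/3 = 6
  S[B,B] = ((1.25)·(1.25) + (2.25)·(2.25) + (-2.75)·(-2.75) + (-0.75)·(-0.75)) / 3 = 14.75/3 = 4.9167
  S = [[16, 6],
 [6, 4.9167]].

Step 3 — invert S. det(S) = 16·4.9167 - (6)² = 42.6667.
  S^{-1} = (1/det) · [[d, -b], [-b, a]] = [[0.1152, -0.1406],
 [-0.1406, 0.375]].

Step 4 — quadratic form (x̄ - mu_0)^T · S^{-1} · (x̄ - mu_0):
  S^{-1} · (x̄ - mu_0) = (-0.4766, 0.9375),
  (x̄ - mu_0)^T · [...] = (-2)·(-0.4766) + (1.75)·(0.9375) = 2.5938.

Step 5 — scale by n: T² = 4 · 2.5938 = 10.375.

T² ≈ 10.375


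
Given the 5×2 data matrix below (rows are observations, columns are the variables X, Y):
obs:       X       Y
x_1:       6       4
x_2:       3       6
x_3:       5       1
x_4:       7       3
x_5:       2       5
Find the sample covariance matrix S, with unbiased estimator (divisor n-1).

Step 1 — column means:
  mean(X) = (6 + 3 + 5 + 7 + 2) / 5 = 23/5 = 4.6
  mean(Y) = (4 + 6 + 1 + 3 + 5) / 5 = 19/5 = 3.8

Step 2 — sample covariance S[i,j] = (1/(n-1)) · Σ_k (x_{k,i} - mean_i) · (x_{k,j} - mean_j), with n-1 = 4.
  S[X,X] = ((1.4)·(1.4) + (-1.6)·(-1.6) + (0.4)·(0.4) + (2.4)·(2.4) + (-2.6)·(-2.6)) / 4 = 17.2/4 = 4.3
  S[X,Y] = ((1.4)·(0.2) + (-1.6)·(2.2) + (0.4)·(-2.8) + (2.4)·(-0.8) + (-2.6)·(1.2)) / 4 = -9.4/4 = -2.35
  S[Y,Y] = ((0.2)·(0.2) + (2.2)·(2.2) + (-2.8)·(-2.8) + (-0.8)·(-0.8) + (1.2)·(1.2)) / 4 = 14.8/4 = 3.7

S is symmetric (S[j,i] = S[i,j]). Assembling:

S = [[4.3, -2.35],
 [-2.35, 3.7]]


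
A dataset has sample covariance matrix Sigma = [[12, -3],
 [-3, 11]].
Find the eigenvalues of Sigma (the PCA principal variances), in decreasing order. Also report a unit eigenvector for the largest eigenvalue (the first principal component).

Step 1 — characteristic polynomial of 2×2 Sigma:
  det(Sigma - λI) = λ² - trace · λ + det = 0.
  trace = 12 + 11 = 23, det = 12·11 - (-3)² = 123.
Step 2 — discriminant:
  Δ = trace² - 4·det = 529 - 492 = 37.
Step 3 — eigenvalues:
  λ = (trace ± √Δ)/2 = (23 ± 6.0828)/2,
  λ_1 = 14.5414,  λ_2 = 8.4586.

Step 4 — unit eigenvector for λ_1: solve (Sigma - λ_1 I)v = 0. First row:
  (12 - 14.5414)·v_x + (-3)·v_y = 0, i.e. (-2.5414)·v_x + (-3)·v_y = 0,
  so v ∝ (b, λ_1 - a) = (-3, 2.5414); multiply by -1 so the first entry is positive: u = (3, -2.5414).
  ||u|| = √((3)² + (-2.5414)²) = √(15.4586) ≈ 3.9317,
  v_1 = u/||u|| ≈ (0.763, -0.6464) (||v_1|| = 1).

λ_1 = 14.5414,  λ_2 = 8.4586;  v_1 ≈ (0.763, -0.6464)


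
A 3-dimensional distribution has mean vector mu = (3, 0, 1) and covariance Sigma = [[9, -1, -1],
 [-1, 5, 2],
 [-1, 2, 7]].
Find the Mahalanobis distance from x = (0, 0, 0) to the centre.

Step 1 — centre the observation: (x - mu) = (-3, 0, -1).

Step 2 — invert Sigma (cofactor / det for 3×3, or solve directly):
  Sigma^{-1} = [[0.1144, 0.0185, 0.0111],
 [0.0185, 0.2288, -0.0627],
 [0.0111, -0.0627, 0.1624]].

Step 3 — form the quadratic (x - mu)^T · Sigma^{-1} · (x - mu):
  Sigma^{-1} · (x - mu) = (-0.3542, 0.0074, -0.1956).
  (x - mu)^T · [Sigma^{-1} · (x - mu)] = (-3)·(-0.3542) + (0)·(0.0074) + (-1)·(-0.1956) = 1.2583.

Step 4 — take square root: d = √(1.2583) ≈ 1.1217.

d(x, mu) = √(1.2583) ≈ 1.1217


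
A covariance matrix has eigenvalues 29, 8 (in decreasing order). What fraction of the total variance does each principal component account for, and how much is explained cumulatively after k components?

Step 1 — total variance = trace(Sigma) = Σ λ_i = 29 + 8 = 37.

Step 2 — fraction explained by component i = λ_i / Σ λ:
  PC1: 29/37 = 0.7838
  PC2: 8/37 = 0.2162

Step 3 — cumulative fraction after k components = (λ_1 + ... + λ_k) / Σ λ:
  k = 1: 29/37 = 0.7838
  k = 2: (29 + 8)/37 = 37/37 = 1

Summary (fraction, with percent):

explained: PC1 0.7838 (78.38%), PC2 0.2162 (21.62%);  cumulative: 0.7838, 1


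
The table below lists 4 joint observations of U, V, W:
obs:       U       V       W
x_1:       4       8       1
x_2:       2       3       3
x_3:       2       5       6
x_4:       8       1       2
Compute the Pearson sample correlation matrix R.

Step 1 — column means:
  mean(U) = (4 + 2 + 2 + 8) / 4 = 16/4 = 4
  mean(V) = (8 + 3 + 5 + 1) / 4 = 17/4 = 4.25
  mean(W) = (1 + 3 + 6 + 2) / 4 = 12/4 = 3

Step 2 — sample variances and covariances s[i,j] = (1/(n-1)) · Σ_k (x_{k,i} - mean_i) · (x_{k,j} - mean_j), with n-1 = 3:
  s[U,U] = ((0)·(0) + (-2)·(-2) + (-2)·(-2) + (4)·(4)) / 3 = 24/3 = 8
  s[U,V] = ((0)·(3.75) + (-2)·(-1.25) + (-2)·(0.75) + (4)·(-3.25)) / 3 = -12/3 = -4
  s[U,W] = ((0)·(-2) + (-2)·(0) + (-2)·(3) + (4)·(-1)) / 3 = -10/3 = -3.3333
  s[V,V] = ((3.75)·(3.75) + (-1.25)·(-1.25) + (0.75)·(0.75) + (-3.25)·(-3.25)) / 3 = 26.75/3 = 8.9167
  s[V,W] = ((3.75)·(-2) + (-1.25)·(0) + (0.75)·(3) + (-3.25)·(-1)) / 3 = -2/3 = -0.6667
  s[W,W] = ((-2)·(-2) + (0)·(0) + (3)·(3) + (-1)·(-1)) / 3 = 14/3 = 4.6667
  Sample standard deviations s_i = √(s[i,i]):
  s(U) = √(8) = 2.8284
  s(V) = √(8.9167) = 2.9861
  s(W) = √(4.6667) = 2.1602

Step 3 — r_{ij} = s_{ij} / (s_i · s_j):
  r[U,U] = 1 (diagonal).
  r[U,V] = -4 / (2.8284 · 2.9861) = -4 / 8.4459 = -0.4736
  r[U,W] = -3.3333 / (2.8284 · 2.1602) = -3.3333 / 6.1101 = -0.5455
  r[V,V] = 1 (diagonal).
  r[V,W] = -0.6667 / (2.9861 · 2.1602) = -0.6667 / 6.4507 = -0.1033
  r[W,W] = 1 (diagonal).

R is symmetric with unit diagonal. Assembling:

R = [[1, -0.4736, -0.5455],
 [-0.4736, 1, -0.1033],
 [-0.5455, -0.1033, 1]]


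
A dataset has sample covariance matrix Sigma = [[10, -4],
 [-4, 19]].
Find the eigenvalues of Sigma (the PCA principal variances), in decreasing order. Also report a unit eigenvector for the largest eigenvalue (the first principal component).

Step 1 — characteristic polynomial of 2×2 Sigma:
  det(Sigma - λI) = λ² - trace · λ + det = 0.
  trace = 10 + 19 = 29, det = 10·19 - (-4)² = 174.
Step 2 — discriminant:
  Δ = trace² - 4·det = 841 - 696 = 145.
Step 3 — eigenvalues:
  λ = (trace ± √Δ)/2 = (29 ± 12.0416)/2,
  λ_1 = 20.5208,  λ_2 = 8.4792.

Step 4 — unit eigenvector for λ_1: solve (Sigma - λ_1 I)v = 0. First row:
  (10 - 20.5208)·v_x + (-4)·v_y = 0, i.e. (-10.5208)·v_x + (-4)·v_y = 0,
  so v ∝ (b, λ_1 - a) = (-4, 10.5208); multiply by -1 so the first entry is positive: u = (4, -10.5208).
  ||u|| = √((4)² + (-10.5208)²) = √(126.6872) ≈ 11.2555,
  v_1 = u/||u|| ≈ (0.3554, -0.9347) (||v_1|| = 1).

λ_1 = 20.5208,  λ_2 = 8.4792;  v_1 ≈ (0.3554, -0.9347)


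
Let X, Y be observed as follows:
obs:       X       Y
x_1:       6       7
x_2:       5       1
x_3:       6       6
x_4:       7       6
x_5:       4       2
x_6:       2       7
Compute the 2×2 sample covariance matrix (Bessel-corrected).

Step 1 — column means:
  mean(X) = (6 + 5 + 6 + 7 + 4 + 2) / 6 = 30/6 = 5
  mean(Y) = (7 + 1 + 6 + 6 + 2 + 7) / 6 = 29/6 = 4.8333

Step 2 — sample covariance S[i,j] = (1/(n-1)) · Σ_k (x_{k,i} - mean_i) · (x_{k,j} - mean_j), with n-1 = 5.
  S[X,X] = ((1)·(1) + (0)·(0) + (1)·(1) + (2)·(2) + (-1)·(-1) + (-3)·(-3)) / 5 = 16/5 = 3.2
  S[X,Y] = ((1)·(2.1667) + (0)·(-3.8333) + (1)·(1.1667) + (2)·(1.1667) + (-1)·(-2.8333) + (-3)·(2.1667)) / 5 = 2/5 = 0.4
  S[Y,Y] = ((2.1667)·(2.1667) + (-3.8333)·(-3.8333) + (1.1667)·(1.1667) + (1.1667)·(1.1667) + (-2.8333)·(-2.8333) + (2.1667)·(2.1667)) / 5 = 34.8333/5 = 6.9667

S is symmetric (S[j,i] = S[i,j]). Assembling:

S = [[3.2, 0.4],
 [0.4, 6.9667]]


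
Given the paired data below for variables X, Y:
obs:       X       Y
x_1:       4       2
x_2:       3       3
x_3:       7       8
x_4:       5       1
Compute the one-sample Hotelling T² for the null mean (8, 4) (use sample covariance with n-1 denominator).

Step 1 — sample mean vector:
  mean(X) = (4 + 3 + 7 + 5) / 4 = 19/4 = 4.75
  mean(Y) = (2 + 3 + 8 + 1) / 4 = 14/4 = 3.5
  x̄ = (4.75, 3.5),  deviation x̄ - mu_0 = (4.75, 3.5) - (8, 4) = (-3.25, -0.5).

Step 2 — sample covariance matrix, S[i,j] = (1/(n-1)) · Σ_k (x_{k,i} - mean_i) · (x_{k,j} - mean_j), divisor n-1 = 3:
  S[X,X] = ((-0.75)·(-0.75) + (-1.75)·(-1.75) + (2.25)·(2.25) + (0.25)·(0.25)) / 3 = 8.75/3 = 2.9167
  S[X,Y] = ((-0.75)·(-1.5) + (-1.75)·(-0.5) + (2.25)·(4.5) + (0.25)·(-2.5)) / 3 = 11.5/3 = 3.8333
  S[Y,Y] = ((-1.5)·(-1.5) + (-0.5)·(-0.5) + (4.5)·(4.5) + (-2.5)·(-2.5)) / 3 = 29/3 = 9.6667
  S = [[2.9167, 3.8333],
 [3.8333, 9.6667]].

Step 3 — invert S. det(S) = 2.9167·9.6667 - (3.8333)² = 13.5.
  S^{-1} = (1/det) · [[d, -b], [-b, a]] = [[0.716, -0.284],
 [-0.284, 0.216]].

Step 4 — quadratic form (x̄ - mu_0)^T · S^{-1} · (x̄ - mu_0):
  S^{-1} · (x̄ - mu_0) = (-2.1852, 0.8148),
  (x̄ - mu_0)^T · [...] = (-3.25)·(-2.1852) + (-0.5)·(0.8148) = 6.6944.

Step 5 — scale by n: T² = 4 · 6.6944 = 26.7778.

T² ≈ 26.7778


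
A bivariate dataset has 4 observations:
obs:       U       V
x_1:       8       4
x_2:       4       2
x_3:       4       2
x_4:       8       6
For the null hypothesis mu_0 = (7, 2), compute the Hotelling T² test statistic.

Step 1 — sample mean vector:
  mean(U) = (8 + 4 + 4 + 8) / 4 = 24/4 = 6
  mean(V) = (4 + 2 + 2 + 6) / 4 = 14/4 = 3.5
  x̄ = (6, 3.5),  deviation x̄ - mu_0 = (6, 3.5) - (7, 2) = (-1, 1.5).

Step 2 — sample covariance matrix, S[i,j] = (1/(n-1)) · Σ_k (x_{k,i} - mean_i) · (x_{k,j} - mean_j), divisor n-1 = 3:
  S[U,U] = ((2)·(2) + (-2)·(-2) + (-2)·(-2) + (2)·(2)) / 3 = 16/3 = 5.3333
  S[U,V] = ((2)·(0.5) + (-2)·(-1.5) + (-2)·(-1.5) + (2)·(2.5)) / 3 = 12/3 = 4
  S[V,V] = ((0.5)·(0.5) + (-1.5)·(-1.5) + (-1.5)·(-1.5) + (2.5)·(2.5)) / 3 = 11/3 = 3.6667
  S = [[5.3333, 4],
 [4, 3.6667]].

Step 3 — invert S. det(S) = 5.3333·3.6667 - (4)² = 3.5556.
  S^{-1} = (1/det) · [[d, -b], [-b, a]] = [[1.0313, -1.125],
 [-1.125, 1.5]].

Step 4 — quadratic form (x̄ - mu_0)^T · S^{-1} · (x̄ - mu_0):
  S^{-1} · (x̄ - mu_0) = (-2.7188, 3.375),
  (x̄ - mu_0)^T · [...] = (-1)·(-2.7188) + (1.5)·(3.375) = 7.7813.

Step 5 — scale by n: T² = 4 · 7.7813 = 31.125.

T² ≈ 31.125


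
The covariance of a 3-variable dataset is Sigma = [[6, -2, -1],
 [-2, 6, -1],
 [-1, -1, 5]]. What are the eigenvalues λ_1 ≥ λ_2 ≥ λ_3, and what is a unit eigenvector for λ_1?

Step 1 — characteristic polynomial p(λ) = det(λI - Sigma) = λ³ - tr·λ² + c_1·λ - det, where tr = trace, c_1 = sum of the principal 2×2 minors, det = det(Sigma):
  tr = 6 + 6 + 5 = 17,
  c_1 = (6·6 - (-2)²) + (6·5 - (-1)²) + (6·5 - (-1)²) = 32 + 29 + 29 = 90,
  det = 6·(6·5 - (-1)²) - (-2)·((-2)·5 - (-1)·(-1)) + (-1)·((-2)·(-1) - 6·(-1)) = 6·(29) - (-2)·(-11) + (-1)·(8) = 144.
  So p(λ) = λ³ - 17λ² + 90λ - 144.
Step 2 — look for an integer root (rational root theorem: any rational root is an integer divisor of 144). Testing λ = 3:
  p(3) = 27 - 153 + 270 - 144 = 0  ✓
  Dividing out (λ - 3): p(λ) = (λ - 3)(λ² - 14λ + 48).
Step 3 — remaining eigenvalues from the quadratic λ² - 14λ + 48 = 0:
  Δ = 14² - 4·48 = 196 - 192 = 4,  λ = (14 ± √4)/2 = (14 ± 2)/2 = 8 or 6.
  Sorted: λ_1 = 8,  λ_2 = 6,  λ_3 = 3  (check: sum = 17 = tr ✓).

Step 4 — unit eigenvector for λ_1 = 8: v spans the null space of (Sigma - λ_1 I), whose rows are
  r_1 = (-2, -2, -1),  r_2 = (-2, -2, -1),  r_3 = (-1, -1, -3).
  v is orthogonal to every row, so take v ∝ r_1 × r_3 = ((-2)·(-3) - (-1)·(-1), (-1)·(-1) - (-2)·(-3), (-2)·(-1) - (-2)·(-1)) = (5, -5, 0).
  Rescale (divide by 5): u = (1, -1, 0).
  ||u|| = √((1)² + (-1)² + (0)²) = √(2) ≈ 1.4142,  v_1 = u/||u|| ≈ (0.7071, -0.7071, 0) (||v_1|| = 1).

λ_1 = 8,  λ_2 = 6,  λ_3 = 3;  v_1 ≈ (0.7071, -0.7071, 0)


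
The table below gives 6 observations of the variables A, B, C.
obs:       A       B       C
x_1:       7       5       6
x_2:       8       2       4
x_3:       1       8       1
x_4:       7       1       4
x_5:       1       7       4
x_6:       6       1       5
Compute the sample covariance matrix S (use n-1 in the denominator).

Step 1 — column means:
  mean(A) = (7 + 8 + 1 + 7 + 1 + 6) / 6 = 30/6 = 5
  mean(B) = (5 + 2 + 8 + 1 + 7 + 1) / 6 = 24/6 = 4
  mean(C) = (6 + 4 + 1 + 4 + 4 + 5) / 6 = 24/6 = 4

Step 2 — sample covariance S[i,j] = (1/(n-1)) · Σ_k (x_{k,i} - mean_i) · (x_{k,j} - mean_j), with n-1 = 5.
  S[A,A] = ((2)·(2) + (3)·(3) + (-4)·(-4) + (2)·(2) + (-4)·(-4) + (1)·(1)) / 5 = 50/5 = 10
  S[A,B] = ((2)·(1) + (3)·(-2) + (-4)·(4) + (2)·(-3) + (-4)·(3) + (1)·(-3)) / 5 = -41/5 = -8.2
  S[A,C] = ((2)·(2) + (3)·(0) + (-4)·(-3) + (2)·(0) + (-4)·(0) + (1)·(1)) / 5 = 17/5 = 3.4
  S[B,B] = ((1)·(1) + (-2)·(-2) + (4)·(4) + (-3)·(-3) + (3)·(3) + (-3)·(-3)) / 5 = 48/5 = 9.6
  S[B,C] = ((1)·(2) + (-2)·(0) + (4)·(-3) + (-3)·(0) + (3)·(0) + (-3)·(1)) / 5 = -13/5 = -2.6
  S[C,C] = ((2)·(2) + (0)·(0) + (-3)·(-3) + (0)·(0) + (0)·(0) + (1)·(1)) / 5 = 14/5 = 2.8

S is symmetric (S[j,i] = S[i,j]). Assembling:

S = [[10, -8.2, 3.4],
 [-8.2, 9.6, -2.6],
 [3.4, -2.6, 2.8]]


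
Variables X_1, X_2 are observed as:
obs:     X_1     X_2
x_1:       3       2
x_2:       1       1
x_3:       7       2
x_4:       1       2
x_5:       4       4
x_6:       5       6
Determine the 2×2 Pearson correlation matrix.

Step 1 — column means:
  mean(X_1) = (3 + 1 + 7 + 1 + 4 + 5) / 6 = 21/6 = 3.5
  mean(X_2) = (2 + 1 + 2 + 2 + 4 + 6) / 6 = 17/6 = 2.8333

Step 2 — sample variances and covariances s[i,j] = (1/(n-1)) · Σ_k (x_{k,i} - mean_i) · (x_{k,j} - mean_j), with n-1 = 5:
  s[X_1,X_1] = ((-0.5)·(-0.5) + (-2.5)·(-2.5) + (3.5)·(3.5) + (-2.5)·(-2.5) + (0.5)·(0.5) + (1.5)·(1.5)) / 5 = 27.5/5 = 5.5
  s[X_1,X_2] = ((-0.5)·(-0.8333) + (-2.5)·(-1.8333) + (3.5)·(-0.8333) + (-2.5)·(-0.8333) + (0.5)·(1.1667) + (1.5)·(3.1667)) / 5 = 9.5/5 = 1.9
  s[X_2,X_2] = ((-0.8333)·(-0.8333) + (-1.8333)·(-1.8333) + (-0.8333)·(-0.8333) + (-0.8333)·(-0.8333) + (1.1667)·(1.1667) + (3.1667)·(3.1667)) / 5 = 16.8333/5 = 3.3667
  Sample standard deviations s_i = √(s[i,i]):
  s(X_1) = √(5.5) = 2.3452
  s(X_2) = √(3.3667) = 1.8348

Step 3 — r_{ij} = s_{ij} / (s_i · s_j):
  r[X_1,X_1] = 1 (diagonal).
  r[X_1,X_2] = 1.9 / (2.3452 · 1.8348) = 1.9 / 4.3031 = 0.4415
  r[X_2,X_2] = 1 (diagonal).

R is symmetric with unit diagonal. Assembling:

R = [[1, 0.4415],
 [0.4415, 1]]


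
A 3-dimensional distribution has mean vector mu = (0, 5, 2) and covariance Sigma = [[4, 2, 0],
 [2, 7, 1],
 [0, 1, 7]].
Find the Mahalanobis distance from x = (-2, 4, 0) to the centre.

Step 1 — centre the observation: (x - mu) = (-2, -1, -2).

Step 2 — invert Sigma (cofactor / det for 3×3, or solve directly):
  Sigma^{-1} = [[0.2927, -0.0854, 0.0122],
 [-0.0854, 0.1707, -0.0244],
 [0.0122, -0.0244, 0.1463]].

Step 3 — form the quadratic (x - mu)^T · Sigma^{-1} · (x - mu):
  Sigma^{-1} · (x - mu) = (-0.5244, 0.0488, -0.2927).
  (x - mu)^T · [Sigma^{-1} · (x - mu)] = (-2)·(-0.5244) + (-1)·(0.0488) + (-2)·(-0.2927) = 1.5854.

Step 4 — take square root: d = √(1.5854) ≈ 1.2591.

d(x, mu) = √(1.5854) ≈ 1.2591


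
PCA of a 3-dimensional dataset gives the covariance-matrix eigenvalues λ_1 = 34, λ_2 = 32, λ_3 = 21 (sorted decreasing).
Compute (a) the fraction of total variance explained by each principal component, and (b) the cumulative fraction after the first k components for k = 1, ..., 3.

Step 1 — total variance = trace(Sigma) = Σ λ_i = 34 + 32 + 21 = 87.

Step 2 — fraction explained by component i = λ_i / Σ λ:
  PC1: 34/87 = 0.3908
  PC2: 32/87 = 0.3678
  PC3: 21/87 = 0.2414

Step 3 — cumulative fraction after k components = (λ_1 + ... + λ_k) / Σ λ:
  k = 1: 34/87 = 0.3908
  k = 2: (34 + 32)/87 = 66/87 = 0.7586
  k = 3: (34 + 32 + 21)/87 = 87/87 = 1

Summary (fraction, with percent):

explained: PC1 0.3908 (39.08%), PC2 0.3678 (36.78%), PC3 0.2414 (24.14%);  cumulative: 0.3908, 0.7586, 1


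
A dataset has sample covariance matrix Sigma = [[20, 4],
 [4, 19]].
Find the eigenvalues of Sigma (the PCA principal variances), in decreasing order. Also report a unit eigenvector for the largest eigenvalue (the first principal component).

Step 1 — characteristic polynomial of 2×2 Sigma:
  det(Sigma - λI) = λ² - trace · λ + det = 0.
  trace = 20 + 19 = 39, det = 20·19 - (4)² = 364.
Step 2 — discriminant:
  Δ = trace² - 4·det = 1521 - 1456 = 65.
Step 3 — eigenvalues:
  λ = (trace ± √Δ)/2 = (39 ± 8.0623)/2,
  λ_1 = 23.5311,  λ_2 = 15.4689.

Step 4 — unit eigenvector for λ_1: solve (Sigma - λ_1 I)v = 0. First row:
  (20 - 23.5311)·v_x + (4)·v_y = 0, i.e. (-3.5311)·v_x + (4)·v_y = 0,
  so v ∝ (b, λ_1 - a) = (4, 3.5311) = u.
  ||u|| = √((4)² + (3.5311)²) = √(28.4689) ≈ 5.3356,
  v_1 = u/||u|| ≈ (0.7497, 0.6618) (||v_1|| = 1).

λ_1 = 23.5311,  λ_2 = 15.4689;  v_1 ≈ (0.7497, 0.6618)


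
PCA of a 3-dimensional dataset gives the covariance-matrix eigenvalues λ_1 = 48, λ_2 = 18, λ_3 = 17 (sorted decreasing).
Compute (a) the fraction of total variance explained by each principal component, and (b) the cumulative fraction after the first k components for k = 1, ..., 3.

Step 1 — total variance = trace(Sigma) = Σ λ_i = 48 + 18 + 17 = 83.

Step 2 — fraction explained by component i = λ_i / Σ λ:
  PC1: 48/83 = 0.5783
  PC2: 18/83 = 0.2169
  PC3: 17/83 = 0.2048

Step 3 — cumulative fraction after k components = (λ_1 + ... + λ_k) / Σ λ:
  k = 1: 48/83 = 0.5783
  k = 2: (48 + 18)/83 = 66/83 = 0.7952
  k = 3: (48 + 18 + 17)/83 = 83/83 = 1

Summary (fraction, with percent):

explained: PC1 0.5783 (57.83%), PC2 0.2169 (21.69%), PC3 0.2048 (20.48%);  cumulative: 0.5783, 0.7952, 1


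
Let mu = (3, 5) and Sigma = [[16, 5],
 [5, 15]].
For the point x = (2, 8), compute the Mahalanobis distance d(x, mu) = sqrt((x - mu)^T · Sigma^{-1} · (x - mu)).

Step 1 — centre the observation: (x - mu) = (-1, 3).

Step 2 — invert Sigma. det(Sigma) = 16·15 - (5)² = 215.
  Sigma^{-1} = (1/det) · [[d, -b], [-b, a]] = [[0.0698, -0.0233],
 [-0.0233, 0.0744]].

Step 3 — form the quadratic (x - mu)^T · Sigma^{-1} · (x - mu):
  Sigma^{-1} · (x - mu) = (-0.1395, 0.2465).
  (x - mu)^T · [Sigma^{-1} · (x - mu)] = (-1)·(-0.1395) + (3)·(0.2465) = 0.8791.

Step 4 — take square root: d = √(0.8791) ≈ 0.9376.

d(x, mu) = √(0.8791) ≈ 0.9376


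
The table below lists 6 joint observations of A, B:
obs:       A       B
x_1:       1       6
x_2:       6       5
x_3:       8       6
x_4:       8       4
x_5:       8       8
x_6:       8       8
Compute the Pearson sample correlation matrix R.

Step 1 — column means:
  mean(A) = (1 + 6 + 8 + 8 + 8 + 8) / 6 = 39/6 = 6.5
  mean(B) = (6 + 5 + 6 + 4 + 8 + 8) / 6 = 37/6 = 6.1667

Step 2 — sample variances and covariances s[i,j] = (1/(n-1)) · Σ_k (x_{k,i} - mean_i) · (x_{k,j} - mean_j), with n-1 = 5:
  s[A,A] = ((-5.5)·(-5.5) + (-0.5)·(-0.5) + (1.5)·(1.5) + (1.5)·(1.5) + (1.5)·(1.5) + (1.5)·(1.5)) / 5 = 39.5/5 = 7.9
  s[A,B] = ((-5.5)·(-0.1667) + (-0.5)·(-1.1667) + (1.5)·(-0.1667) + (1.5)·(-2.1667) + (1.5)·(1.8333) + (1.5)·(1.8333)) / 5 = 3.5/5 = 0.7
  s[B,B] = ((-0.1667)·(-0.1667) + (-1.1667)·(-1.1667) + (-0.1667)·(-0.1667) + (-2.1667)·(-2.1667) + (1.8333)·(1.8333) + (1.8333)·(1.8333)) / 5 = 12.8333/5 = 2.5667
  Sample standard deviations s_i = √(s[i,i]):
  s(A) = √(7.9) = 2.8107
  s(B) = √(2.5667) = 1.6021

Step 3 — r_{ij} = s_{ij} / (s_i · s_j):
  r[A,A] = 1 (diagonal).
  r[A,B] = 0.7 / (2.8107 · 1.6021) = 0.7 / 4.503 = 0.1555
  r[B,B] = 1 (diagonal).

R is symmetric with unit diagonal. Assembling:

R = [[1, 0.1555],
 [0.1555, 1]]


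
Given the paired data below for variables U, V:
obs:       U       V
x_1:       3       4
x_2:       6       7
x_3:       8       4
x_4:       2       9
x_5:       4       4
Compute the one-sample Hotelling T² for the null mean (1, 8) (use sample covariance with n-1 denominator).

Step 1 — sample mean vector:
  mean(U) = (3 + 6 + 8 + 2 + 4) / 5 = 23/5 = 4.6
  mean(V) = (4 + 7 + 4 + 9 + 4) / 5 = 28/5 = 5.6
  x̄ = (4.6, 5.6),  deviation x̄ - mu_0 = (4.6, 5.6) - (1, 8) = (3.6, -2.4).

Step 2 — sample covariance matrix, S[i,j] = (1/(n-1)) · Σ_k (x_{k,i} - mean_i) · (x_{k,j} - mean_j), divisor n-1 = 4:
  S[U,U] = ((-1.6)·(-1.6) + (1.4)·(1.4) + (3.4)·(3.4) + (-2.6)·(-2.6) + (-0.6)·(-0.6)) / 4 = 23.2/4 = 5.8
  S[U,V] = ((-1.6)·(-1.6) + (1.4)·(1.4) + (3.4)·(-1.6) + (-2.6)·(3.4) + (-0.6)·(-1.6)) / 4 = -8.8/4 = -2.2
  S[V,V] = ((-1.6)·(-1.6) + (1.4)·(1.4) + (-1.6)·(-1.6) + (3.4)·(3.4) + (-1.6)·(-1.6)) / 4 = 21.2/4 = 5.3
  S = [[5.8, -2.2],
 [-2.2, 5.3]].

Step 3 — invert S. det(S) = 5.8·5.3 - (-2.2)² = 25.9.
  S^{-1} = (1/det) · [[d, -b], [-b, a]] = [[0.2046, 0.0849],
 [0.0849, 0.2239]].

Step 4 — quadratic form (x̄ - mu_0)^T · S^{-1} · (x̄ - mu_0):
  S^{-1} · (x̄ - mu_0) = (0.5328, -0.2317),
  (x̄ - mu_0)^T · [...] = (3.6)·(0.5328) + (-2.4)·(-0.2317) = 2.4741.

Step 5 — scale by n: T² = 5 · 2.4741 = 12.3707.

T² ≈ 12.3707


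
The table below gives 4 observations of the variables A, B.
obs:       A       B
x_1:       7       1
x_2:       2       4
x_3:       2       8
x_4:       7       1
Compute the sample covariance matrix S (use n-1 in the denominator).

Step 1 — column means:
  mean(A) = (7 + 2 + 2 + 7) / 4 = 18/4 = 4.5
  mean(B) = (1 + 4 + 8 + 1) / 4 = 14/4 = 3.5

Step 2 — sample covariance S[i,j] = (1/(n-1)) · Σ_k (x_{k,i} - mean_i) · (x_{k,j} - mean_j), with n-1 = 3.
  S[A,A] = ((2.5)·(2.5) + (-2.5)·(-2.5) + (-2.5)·(-2.5) + (2.5)·(2.5)) / 3 = 25/3 = 8.3333
  S[A,B] = ((2.5)·(-2.5) + (-2.5)·(0.5) + (-2.5)·(4.5) + (2.5)·(-2.5)) / 3 = -25/3 = -8.3333
  S[B,B] = ((-2.5)·(-2.5) + (0.5)·(0.5) + (4.5)·(4.5) + (-2.5)·(-2.5)) / 3 = 33/3 = 11

S is symmetric (S[j,i] = S[i,j]). Assembling:

S = [[8.3333, -8.3333],
 [-8.3333, 11]]


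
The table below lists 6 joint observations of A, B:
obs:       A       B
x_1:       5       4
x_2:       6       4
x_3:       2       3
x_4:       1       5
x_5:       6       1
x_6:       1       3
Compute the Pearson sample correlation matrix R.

Step 1 — column means:
  mean(A) = (5 + 6 + 2 + 1 + 6 + 1) / 6 = 21/6 = 3.5
  mean(B) = (4 + 4 + 3 + 5 + 1 + 3) / 6 = 20/6 = 3.3333

Step 2 — sample variances and covariances s[i,j] = (1/(n-1)) · Σ_k (x_{k,i} - mean_i) · (x_{k,j} - mean_j), with n-1 = 5:
  s[A,A] = ((1.5)·(1.5) + (2.5)·(2.5) + (-1.5)·(-1.5) + (-2.5)·(-2.5) + (2.5)·(2.5) + (-2.5)·(-2.5)) / 5 = 29.5/5 = 5.9
  s[A,B] = ((1.5)·(0.6667) + (2.5)·(0.6667) + (-1.5)·(-0.3333) + (-2.5)·(1.6667) + (2.5)·(-2.3333) + (-2.5)·(-0.3333)) / 5 = -6/5 = -1.2
  s[B,B] = ((0.6667)·(0.6667) + (0.6667)·(0.6667) + (-0.3333)·(-0.3333) + (1.6667)·(1.6667) + (-2.3333)·(-2.3333) + (-0.3333)·(-0.3333)) / 5 = 9.3333/5 = 1.8667
  Sample standard deviations s_i = √(s[i,i]):
  s(A) = √(5.9) = 2.429
  s(B) = √(1.8667) = 1.3663

Step 3 — r_{ij} = s_{ij} / (s_i · s_j):
  r[A,A] = 1 (diagonal).
  r[A,B] = -1.2 / (2.429 · 1.3663) = -1.2 / 3.3186 = -0.3616
  r[B,B] = 1 (diagonal).

R is symmetric with unit diagonal. Assembling:

R = [[1, -0.3616],
 [-0.3616, 1]]


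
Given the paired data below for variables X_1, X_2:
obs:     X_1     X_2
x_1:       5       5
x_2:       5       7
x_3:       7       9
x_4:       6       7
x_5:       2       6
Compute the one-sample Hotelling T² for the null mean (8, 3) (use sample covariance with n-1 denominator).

Step 1 — sample mean vector:
  mean(X_1) = (5 + 5 + 7 + 6 + 2) / 5 = 25/5 = 5
  mean(X_2) = (5 + 7 + 9 + 7 + 6) / 5 = 34/5 = 6.8
  x̄ = (5, 6.8),  deviation x̄ - mu_0 = (5, 6.8) - (8, 3) = (-3, 3.8).

Step 2 — sample covariance matrix, S[i,j] = (1/(n-1)) · Σ_k (x_{k,i} - mean_i) · (x_{k,j} - mean_j), divisor n-1 = 4:
  S[X_1,X_1] = ((0)·(0) + (0)·(0) + (2)·(2) + (1)·(1) + (-3)·(-3)) / 4 = 14/4 = 3.5
  S[X_1,X_2] = ((0)·(-1.8) + (0)·(0.2) + (2)·(2.2) + (1)·(0.2) + (-3)·(-0.8)) / 4 = 7/4 = 1.75
  S[X_2,X_2] = ((-1.8)·(-1.8) + (0.2)·(0.2) + (2.2)·(2.2) + (0.2)·(0.2) + (-0.8)·(-0.8)) / 4 = 8.8/4 = 2.2
  S = [[3.5, 1.75],
 [1.75, 2.2]].

Step 3 — invert S. det(S) = 3.5·2.2 - (1.75)² = 4.6375.
  S^{-1} = (1/det) · [[d, -b], [-b, a]] = [[0.4744, -0.3774],
 [-0.3774, 0.7547]].

Step 4 — quadratic form (x̄ - mu_0)^T · S^{-1} · (x̄ - mu_0):
  S^{-1} · (x̄ - mu_0) = (-2.8571, 4),
  (x̄ - mu_0)^T · [...] = (-3)·(-2.8571) + (3.8)·(4) = 23.7714.

Step 5 — scale by n: T² = 5 · 23.7714 = 118.8571.

T² ≈ 118.8571


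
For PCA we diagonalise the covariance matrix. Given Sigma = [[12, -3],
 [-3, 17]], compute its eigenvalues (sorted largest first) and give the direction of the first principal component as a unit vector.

Step 1 — characteristic polynomial of 2×2 Sigma:
  det(Sigma - λI) = λ² - trace · λ + det = 0.
  trace = 12 + 17 = 29, det = 12·17 - (-3)² = 195.
Step 2 — discriminant:
  Δ = trace² - 4·det = 841 - 780 = 61.
Step 3 — eigenvalues:
  λ = (trace ± √Δ)/2 = (29 ± 7.8102)/2,
  λ_1 = 18.4051,  λ_2 = 10.5949.

Step 4 — unit eigenvector for λ_1: solve (Sigma - λ_1 I)v = 0. First row:
  (12 - 18.4051)·v_x + (-3)·v_y = 0, i.e. (-6.4051)·v_x + (-3)·v_y = 0,
  so v ∝ (b, λ_1 - a) = (-3, 6.4051); multiply by -1 so the first entry is positive: u = (3, -6.4051).
  ||u|| = √((3)² + (-6.4051)²) = √(50.0256) ≈ 7.0729,
  v_1 = u/||u|| ≈ (0.4242, -0.9056) (||v_1|| = 1).

λ_1 = 18.4051,  λ_2 = 10.5949;  v_1 ≈ (0.4242, -0.9056)
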